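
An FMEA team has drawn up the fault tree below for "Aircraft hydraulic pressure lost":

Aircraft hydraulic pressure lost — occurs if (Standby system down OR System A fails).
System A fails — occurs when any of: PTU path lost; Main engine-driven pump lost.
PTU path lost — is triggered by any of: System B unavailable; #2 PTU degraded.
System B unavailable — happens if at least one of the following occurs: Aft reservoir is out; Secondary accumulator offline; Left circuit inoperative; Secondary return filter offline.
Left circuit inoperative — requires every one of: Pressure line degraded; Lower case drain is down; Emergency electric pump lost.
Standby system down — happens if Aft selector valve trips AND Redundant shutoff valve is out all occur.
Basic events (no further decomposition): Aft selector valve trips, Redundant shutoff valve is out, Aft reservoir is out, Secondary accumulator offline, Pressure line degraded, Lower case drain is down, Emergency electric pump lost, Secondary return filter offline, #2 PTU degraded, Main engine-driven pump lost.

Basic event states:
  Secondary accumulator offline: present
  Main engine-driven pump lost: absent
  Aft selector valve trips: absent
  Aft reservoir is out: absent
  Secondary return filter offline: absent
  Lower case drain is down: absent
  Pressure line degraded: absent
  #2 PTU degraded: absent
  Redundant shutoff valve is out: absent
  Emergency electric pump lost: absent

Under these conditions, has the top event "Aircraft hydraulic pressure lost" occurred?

Standby system down [AND]: Aft selector valve trips=not, Redundant shutoff valve is out=not → not all inputs occur → does not occur.
Left circuit inoperative [AND]: Pressure line degraded=not, Lower case drain is down=not, Emergency electric pump lost=not → not all inputs occur → does not occur.
System B unavailable [OR]: Aft reservoir is out=not, Secondary accumulator offline=occurs, Left circuit inoperative=not, Secondary return filter offline=not → at least one input occurs → occurs.
PTU path lost [OR]: System B unavailable=occurs, #2 PTU degraded=not → at least one input occurs → occurs.
System A fails [OR]: PTU path lost=occurs, Main engine-driven pump lost=not → at least one input occurs → occurs.
Aircraft hydraulic pressure lost [OR]: Standby system down=not, System A fails=occurs → at least one input occurs → occurs.

Yes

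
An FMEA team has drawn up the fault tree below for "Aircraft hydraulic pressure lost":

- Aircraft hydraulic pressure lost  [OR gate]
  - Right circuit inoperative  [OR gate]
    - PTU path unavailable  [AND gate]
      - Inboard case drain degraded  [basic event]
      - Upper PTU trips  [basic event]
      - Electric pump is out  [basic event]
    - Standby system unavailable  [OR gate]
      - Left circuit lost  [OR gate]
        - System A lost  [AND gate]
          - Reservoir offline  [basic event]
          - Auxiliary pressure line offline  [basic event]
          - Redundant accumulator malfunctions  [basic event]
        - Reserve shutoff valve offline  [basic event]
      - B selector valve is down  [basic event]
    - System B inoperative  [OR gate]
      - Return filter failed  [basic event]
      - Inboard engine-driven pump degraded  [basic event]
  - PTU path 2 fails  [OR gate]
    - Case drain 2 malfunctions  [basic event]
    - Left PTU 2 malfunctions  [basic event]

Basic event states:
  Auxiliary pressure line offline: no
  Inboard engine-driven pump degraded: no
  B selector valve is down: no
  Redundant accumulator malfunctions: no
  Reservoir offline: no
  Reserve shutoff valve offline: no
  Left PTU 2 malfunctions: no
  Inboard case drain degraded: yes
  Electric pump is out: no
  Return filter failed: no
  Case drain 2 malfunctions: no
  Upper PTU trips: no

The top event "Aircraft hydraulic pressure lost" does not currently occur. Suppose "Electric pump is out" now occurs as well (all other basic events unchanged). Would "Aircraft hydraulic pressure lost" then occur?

No

Counterfactual: set "Electric pump is out" to occurred.
PTU path unavailable [AND]: Inboard case drain degraded=occurs, Upper PTU trips=not, Electric pump is out=occurs → not all inputs occur → does not occur.
System A lost [AND]: Reservoir offline=not, Auxiliary pressure line offline=not, Redundant accumulator malfunctions=not → not all inputs occur → does not occur.
Left circuit lost [OR]: System A lost=not, Reserve shutoff valve offline=not → no input occurs → does not occur.
Standby system unavailable [OR]: Left circuit lost=not, B selector valve is down=not → no input occurs → does not occur.
System B inoperative [OR]: Return filter failed=not, Inboard engine-driven pump degraded=not → no input occurs → does not occur.
Right circuit inoperative [OR]: PTU path unavailable=not, Standby system unavailable=not, System B inoperative=not → no input occurs → does not occur.
PTU path 2 fails [OR]: Case drain 2 malfunctions=not, Left PTU 2 malfunctions=not → no input occurs → does not occur.
Aircraft hydraulic pressure lost [OR]: Right circuit inoperative=not, PTU path 2 fails=not → no input occurs → does not occur.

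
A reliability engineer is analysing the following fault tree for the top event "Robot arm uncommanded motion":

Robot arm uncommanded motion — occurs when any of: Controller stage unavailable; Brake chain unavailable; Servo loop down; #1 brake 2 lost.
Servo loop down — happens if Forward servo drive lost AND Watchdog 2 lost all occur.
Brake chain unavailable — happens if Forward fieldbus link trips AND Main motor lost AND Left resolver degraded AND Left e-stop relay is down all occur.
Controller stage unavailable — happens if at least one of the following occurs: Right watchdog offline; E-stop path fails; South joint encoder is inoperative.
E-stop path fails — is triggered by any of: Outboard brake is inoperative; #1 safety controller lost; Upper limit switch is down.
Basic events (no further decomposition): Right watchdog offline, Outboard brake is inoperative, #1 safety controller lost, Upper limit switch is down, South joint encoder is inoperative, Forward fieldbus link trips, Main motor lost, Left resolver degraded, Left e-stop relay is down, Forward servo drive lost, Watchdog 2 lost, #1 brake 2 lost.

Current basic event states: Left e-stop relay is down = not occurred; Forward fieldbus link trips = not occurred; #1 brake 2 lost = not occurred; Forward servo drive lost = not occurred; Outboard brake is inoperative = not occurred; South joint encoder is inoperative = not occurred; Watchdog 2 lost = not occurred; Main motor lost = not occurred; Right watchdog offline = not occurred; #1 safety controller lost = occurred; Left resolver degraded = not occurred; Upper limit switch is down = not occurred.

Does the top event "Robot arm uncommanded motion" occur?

Yes

E-stop path fails [OR]: Outboard brake is inoperative=not, #1 safety controller lost=occurs, Upper limit switch is down=not → at least one input occurs → occurs.
Controller stage unavailable [OR]: Right watchdog offline=not, E-stop path fails=occurs, South joint encoder is inoperative=not → at least one input occurs → occurs.
Brake chain unavailable [AND]: Forward fieldbus link trips=not, Main motor lost=not, Left resolver degraded=not, Left e-stop relay is down=not → not all inputs occur → does not occur.
Servo loop down [AND]: Forward servo drive lost=not, Watchdog 2 lost=not → not all inputs occur → does not occur.
Robot arm uncommanded motion [OR]: Controller stage unavailable=occurs, Brake chain unavailable=not, Servo loop down=not, #1 brake 2 lost=not → at least one input occurs → occurs.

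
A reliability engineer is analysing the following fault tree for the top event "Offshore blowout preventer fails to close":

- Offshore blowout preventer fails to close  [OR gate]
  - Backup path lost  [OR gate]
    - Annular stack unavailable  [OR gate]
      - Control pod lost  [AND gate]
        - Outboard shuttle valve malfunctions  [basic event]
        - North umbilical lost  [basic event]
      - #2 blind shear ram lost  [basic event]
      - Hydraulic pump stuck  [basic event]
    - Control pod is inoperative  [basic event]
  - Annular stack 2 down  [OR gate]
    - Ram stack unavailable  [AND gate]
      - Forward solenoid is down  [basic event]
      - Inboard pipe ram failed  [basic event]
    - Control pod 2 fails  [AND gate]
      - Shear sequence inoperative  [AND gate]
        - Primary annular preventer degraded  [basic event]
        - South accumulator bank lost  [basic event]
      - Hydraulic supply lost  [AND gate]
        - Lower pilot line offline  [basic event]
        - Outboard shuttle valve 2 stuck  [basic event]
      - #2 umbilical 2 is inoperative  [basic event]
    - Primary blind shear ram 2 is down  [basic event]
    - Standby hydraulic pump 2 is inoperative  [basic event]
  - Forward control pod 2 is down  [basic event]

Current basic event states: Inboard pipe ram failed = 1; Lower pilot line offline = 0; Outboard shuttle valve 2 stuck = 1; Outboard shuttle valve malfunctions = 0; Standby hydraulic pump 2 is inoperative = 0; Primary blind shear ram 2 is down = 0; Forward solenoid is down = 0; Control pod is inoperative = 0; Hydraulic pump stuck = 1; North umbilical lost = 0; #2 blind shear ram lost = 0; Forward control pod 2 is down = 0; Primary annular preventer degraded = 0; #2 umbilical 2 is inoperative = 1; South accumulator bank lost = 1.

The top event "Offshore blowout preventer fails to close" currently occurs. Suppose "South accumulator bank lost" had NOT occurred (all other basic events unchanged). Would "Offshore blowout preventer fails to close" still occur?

Yes

Counterfactual: set "South accumulator bank lost" to not occurred.
Control pod lost [AND]: Outboard shuttle valve malfunctions=not, North umbilical lost=not → not all inputs occur → does not occur.
Annular stack unavailable [OR]: Control pod lost=not, #2 blind shear ram lost=not, Hydraulic pump stuck=occurs → at least one input occurs → occurs.
Backup path lost [OR]: Annular stack unavailable=occurs, Control pod is inoperative=not → at least one input occurs → occurs.
Ram stack unavailable [AND]: Forward solenoid is down=not, Inboard pipe ram failed=occurs → not all inputs occur → does not occur.
Shear sequence inoperative [AND]: Primary annular preventer degraded=not, South accumulator bank lost=not → not all inputs occur → does not occur.
Hydraulic supply lost [AND]: Lower pilot line offline=not, Outboard shuttle valve 2 stuck=occurs → not all inputs occur → does not occur.
Control pod 2 fails [AND]: Shear sequence inoperative=not, Hydraulic supply lost=not, #2 umbilical 2 is inoperative=occurs → not all inputs occur → does not occur.
Annular stack 2 down [OR]: Ram stack unavailable=not, Control pod 2 fails=not, Primary blind shear ram 2 is down=not, Standby hydraulic pump 2 is inoperative=not → no input occurs → does not occur.
Offshore blowout preventer fails to close [OR]: Backup path lost=occurs, Annular stack 2 down=not, Forward control pod 2 is down=not → at least one input occurs → occurs.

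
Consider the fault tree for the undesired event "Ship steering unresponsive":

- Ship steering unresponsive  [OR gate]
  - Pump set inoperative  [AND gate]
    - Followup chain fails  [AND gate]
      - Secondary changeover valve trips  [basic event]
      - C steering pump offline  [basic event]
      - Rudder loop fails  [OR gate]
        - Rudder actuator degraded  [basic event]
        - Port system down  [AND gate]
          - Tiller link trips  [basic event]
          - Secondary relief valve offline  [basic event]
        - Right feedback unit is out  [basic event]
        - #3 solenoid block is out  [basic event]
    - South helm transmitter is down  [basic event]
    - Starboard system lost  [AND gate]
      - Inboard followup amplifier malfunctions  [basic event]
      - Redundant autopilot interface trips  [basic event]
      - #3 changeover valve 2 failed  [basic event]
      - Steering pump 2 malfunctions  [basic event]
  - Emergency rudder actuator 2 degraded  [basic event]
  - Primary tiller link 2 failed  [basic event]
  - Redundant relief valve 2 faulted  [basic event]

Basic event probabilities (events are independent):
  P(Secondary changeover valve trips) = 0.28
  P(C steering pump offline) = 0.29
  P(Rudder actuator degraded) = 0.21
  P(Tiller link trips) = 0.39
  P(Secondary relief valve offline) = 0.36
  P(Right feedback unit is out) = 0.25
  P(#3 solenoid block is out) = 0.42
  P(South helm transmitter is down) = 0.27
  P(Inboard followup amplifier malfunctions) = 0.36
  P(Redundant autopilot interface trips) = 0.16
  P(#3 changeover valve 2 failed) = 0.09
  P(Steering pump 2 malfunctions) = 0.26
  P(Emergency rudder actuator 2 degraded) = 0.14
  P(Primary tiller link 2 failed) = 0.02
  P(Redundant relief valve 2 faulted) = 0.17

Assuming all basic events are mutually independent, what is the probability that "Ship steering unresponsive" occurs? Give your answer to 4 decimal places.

0.3005

P(Port system down) [AND] = 0.39 × 0.36 = 0.140400
P(Rudder loop fails) [OR] = 1 − (1−0.21) × (1−0.140400) × (1−0.25) × (1−0.42) = 0.704598
P(Followup chain fails) [AND] = 0.28 × 0.29 × 0.704598 = 0.057213
P(Starboard system lost) [AND] = 0.36 × 0.16 × 0.09 × 0.26 = 0.001348
P(Pump set inoperative) [AND] = 0.057213 × 0.27 × 0.001348 = 0.000021
P(Ship steering unresponsive) [OR] = 1 − (1−0.000021) × (1−0.14) × (1−0.02) × (1−0.17) = 0.300491
Rounded to 4 decimal places: P(Ship steering unresponsive) ≈ 0.3005.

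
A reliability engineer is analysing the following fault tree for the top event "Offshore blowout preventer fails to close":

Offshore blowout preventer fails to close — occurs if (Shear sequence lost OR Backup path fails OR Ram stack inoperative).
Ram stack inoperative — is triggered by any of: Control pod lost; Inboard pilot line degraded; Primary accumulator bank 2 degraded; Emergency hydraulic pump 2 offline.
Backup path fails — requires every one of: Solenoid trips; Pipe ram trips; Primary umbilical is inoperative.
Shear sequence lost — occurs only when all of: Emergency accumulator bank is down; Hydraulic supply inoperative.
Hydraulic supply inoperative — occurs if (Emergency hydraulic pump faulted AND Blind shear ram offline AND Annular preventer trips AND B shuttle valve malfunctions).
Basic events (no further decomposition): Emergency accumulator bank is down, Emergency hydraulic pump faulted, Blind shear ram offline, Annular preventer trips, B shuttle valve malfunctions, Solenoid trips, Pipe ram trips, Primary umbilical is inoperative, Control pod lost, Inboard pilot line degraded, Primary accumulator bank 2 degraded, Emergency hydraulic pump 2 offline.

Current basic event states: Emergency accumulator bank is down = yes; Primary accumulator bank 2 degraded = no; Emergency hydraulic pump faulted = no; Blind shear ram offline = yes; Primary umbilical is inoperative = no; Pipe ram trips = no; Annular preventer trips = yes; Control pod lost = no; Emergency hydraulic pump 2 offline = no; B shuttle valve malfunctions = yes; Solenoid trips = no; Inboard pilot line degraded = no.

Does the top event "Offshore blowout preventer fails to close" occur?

No

Hydraulic supply inoperative [AND]: Emergency hydraulic pump faulted=not, Blind shear ram offline=occurs, Annular preventer trips=occurs, B shuttle valve malfunctions=occurs → not all inputs occur → does not occur.
Shear sequence lost [AND]: Emergency accumulator bank is down=occurs, Hydraulic supply inoperative=not → not all inputs occur → does not occur.
Backup path fails [AND]: Solenoid trips=not, Pipe ram trips=not, Primary umbilical is inoperative=not → not all inputs occur → does not occur.
Ram stack inoperative [OR]: Control pod lost=not, Inboard pilot line degraded=not, Primary accumulator bank 2 degraded=not, Emergency hydraulic pump 2 offline=not → no input occurs → does not occur.
Offshore blowout preventer fails to close [OR]: Shear sequence lost=not, Backup path fails=not, Ram stack inoperative=not → no input occurs → does not occur.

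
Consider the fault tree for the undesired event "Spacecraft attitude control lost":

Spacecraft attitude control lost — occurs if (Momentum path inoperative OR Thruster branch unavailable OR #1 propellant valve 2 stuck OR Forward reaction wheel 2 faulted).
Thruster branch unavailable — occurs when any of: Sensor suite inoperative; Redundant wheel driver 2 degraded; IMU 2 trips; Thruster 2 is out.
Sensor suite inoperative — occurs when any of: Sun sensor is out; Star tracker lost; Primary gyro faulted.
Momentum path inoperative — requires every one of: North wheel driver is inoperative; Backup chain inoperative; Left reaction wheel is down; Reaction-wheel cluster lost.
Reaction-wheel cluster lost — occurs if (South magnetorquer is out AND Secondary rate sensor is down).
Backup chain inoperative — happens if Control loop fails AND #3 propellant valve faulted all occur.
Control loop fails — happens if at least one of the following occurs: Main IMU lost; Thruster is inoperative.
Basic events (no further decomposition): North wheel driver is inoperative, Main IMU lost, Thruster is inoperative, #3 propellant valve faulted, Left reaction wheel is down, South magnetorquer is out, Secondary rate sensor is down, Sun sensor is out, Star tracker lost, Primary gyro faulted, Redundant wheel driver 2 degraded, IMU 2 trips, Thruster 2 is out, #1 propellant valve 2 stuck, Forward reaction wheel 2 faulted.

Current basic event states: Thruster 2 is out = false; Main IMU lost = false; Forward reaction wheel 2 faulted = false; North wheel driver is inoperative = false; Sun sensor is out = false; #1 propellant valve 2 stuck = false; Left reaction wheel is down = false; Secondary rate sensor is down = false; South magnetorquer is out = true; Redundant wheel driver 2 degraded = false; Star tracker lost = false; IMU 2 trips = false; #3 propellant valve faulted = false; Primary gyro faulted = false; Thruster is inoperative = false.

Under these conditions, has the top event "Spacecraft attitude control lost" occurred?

No

Control loop fails [OR]: Main IMU lost=not, Thruster is inoperative=not → no input occurs → does not occur.
Backup chain inoperative [AND]: Control loop fails=not, #3 propellant valve faulted=not → not all inputs occur → does not occur.
Reaction-wheel cluster lost [AND]: South magnetorquer is out=occurs, Secondary rate sensor is down=not → not all inputs occur → does not occur.
Momentum path inoperative [AND]: North wheel driver is inoperative=not, Backup chain inoperative=not, Left reaction wheel is down=not, Reaction-wheel cluster lost=not → not all inputs occur → does not occur.
Sensor suite inoperative [OR]: Sun sensor is out=not, Star tracker lost=not, Primary gyro faulted=not → no input occurs → does not occur.
Thruster branch unavailable [OR]: Sensor suite inoperative=not, Redundant wheel driver 2 degraded=not, IMU 2 trips=not, Thruster 2 is out=not → no input occurs → does not occur.
Spacecraft attitude control lost [OR]: Momentum path inoperative=not, Thruster branch unavailable=not, #1 propellant valve 2 stuck=not, Forward reaction wheel 2 faulted=not → no input occurs → does not occur.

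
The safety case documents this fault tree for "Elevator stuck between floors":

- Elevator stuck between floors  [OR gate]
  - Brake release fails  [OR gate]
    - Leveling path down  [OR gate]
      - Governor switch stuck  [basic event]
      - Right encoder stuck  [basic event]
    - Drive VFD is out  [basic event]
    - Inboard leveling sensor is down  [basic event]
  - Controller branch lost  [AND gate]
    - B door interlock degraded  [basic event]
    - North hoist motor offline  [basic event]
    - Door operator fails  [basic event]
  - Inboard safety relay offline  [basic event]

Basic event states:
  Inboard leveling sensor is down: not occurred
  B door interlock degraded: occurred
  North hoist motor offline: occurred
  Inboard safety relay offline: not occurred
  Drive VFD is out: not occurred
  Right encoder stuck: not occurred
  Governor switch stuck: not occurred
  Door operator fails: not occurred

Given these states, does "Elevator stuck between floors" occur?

Leveling path down [OR]: Governor switch stuck=not, Right encoder stuck=not → no input occurs → does not occur.
Brake release fails [OR]: Leveling path down=not, Drive VFD is out=not, Inboard leveling sensor is down=not → no input occurs → does not occur.
Controller branch lost [AND]: B door interlock degraded=occurs, North hoist motor offline=occurs, Door operator fails=not → not all inputs occur → does not occur.
Elevator stuck between floors [OR]: Brake release fails=not, Controller branch lost=not, Inboard safety relay offline=not → no input occurs → does not occur.

No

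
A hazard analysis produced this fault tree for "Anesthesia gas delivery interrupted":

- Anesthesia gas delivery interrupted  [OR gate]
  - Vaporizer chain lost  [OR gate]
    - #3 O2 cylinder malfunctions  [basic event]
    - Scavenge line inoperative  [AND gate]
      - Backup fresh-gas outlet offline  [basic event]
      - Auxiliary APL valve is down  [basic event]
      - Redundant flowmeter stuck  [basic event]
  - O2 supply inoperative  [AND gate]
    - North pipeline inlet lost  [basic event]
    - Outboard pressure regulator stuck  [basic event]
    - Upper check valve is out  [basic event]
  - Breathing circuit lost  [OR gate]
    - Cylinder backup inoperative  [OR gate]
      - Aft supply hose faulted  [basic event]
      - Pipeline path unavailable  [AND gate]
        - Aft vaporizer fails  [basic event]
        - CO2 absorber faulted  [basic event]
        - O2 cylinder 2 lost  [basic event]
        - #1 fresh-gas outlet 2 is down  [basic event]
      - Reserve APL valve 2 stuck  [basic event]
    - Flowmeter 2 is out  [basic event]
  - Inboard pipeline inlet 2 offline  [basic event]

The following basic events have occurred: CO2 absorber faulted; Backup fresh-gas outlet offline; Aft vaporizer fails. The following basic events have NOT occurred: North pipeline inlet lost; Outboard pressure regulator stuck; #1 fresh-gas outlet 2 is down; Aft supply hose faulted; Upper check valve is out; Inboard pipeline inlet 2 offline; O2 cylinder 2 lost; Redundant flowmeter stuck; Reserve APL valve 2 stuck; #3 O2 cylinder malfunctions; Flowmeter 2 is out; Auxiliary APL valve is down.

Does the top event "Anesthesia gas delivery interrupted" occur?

No

Scavenge line inoperative [AND]: Backup fresh-gas outlet offline=occurs, Auxiliary APL valve is down=not, Redundant flowmeter stuck=not → not all inputs occur → does not occur.
Vaporizer chain lost [OR]: #3 O2 cylinder malfunctions=not, Scavenge line inoperative=not → no input occurs → does not occur.
O2 supply inoperative [AND]: North pipeline inlet lost=not, Outboard pressure regulator stuck=not, Upper check valve is out=not → not all inputs occur → does not occur.
Pipeline path unavailable [AND]: Aft vaporizer fails=occurs, CO2 absorber faulted=occurs, O2 cylinder 2 lost=not, #1 fresh-gas outlet 2 is down=not → not all inputs occur → does not occur.
Cylinder backup inoperative [OR]: Aft supply hose faulted=not, Pipeline path unavailable=not, Reserve APL valve 2 stuck=not → no input occurs → does not occur.
Breathing circuit lost [OR]: Cylinder backup inoperative=not, Flowmeter 2 is out=not → no input occurs → does not occur.
Anesthesia gas delivery interrupted [OR]: Vaporizer chain lost=not, O2 supply inoperative=not, Breathing circuit lost=not, Inboard pipeline inlet 2 offline=not → no input occurs → does not occur.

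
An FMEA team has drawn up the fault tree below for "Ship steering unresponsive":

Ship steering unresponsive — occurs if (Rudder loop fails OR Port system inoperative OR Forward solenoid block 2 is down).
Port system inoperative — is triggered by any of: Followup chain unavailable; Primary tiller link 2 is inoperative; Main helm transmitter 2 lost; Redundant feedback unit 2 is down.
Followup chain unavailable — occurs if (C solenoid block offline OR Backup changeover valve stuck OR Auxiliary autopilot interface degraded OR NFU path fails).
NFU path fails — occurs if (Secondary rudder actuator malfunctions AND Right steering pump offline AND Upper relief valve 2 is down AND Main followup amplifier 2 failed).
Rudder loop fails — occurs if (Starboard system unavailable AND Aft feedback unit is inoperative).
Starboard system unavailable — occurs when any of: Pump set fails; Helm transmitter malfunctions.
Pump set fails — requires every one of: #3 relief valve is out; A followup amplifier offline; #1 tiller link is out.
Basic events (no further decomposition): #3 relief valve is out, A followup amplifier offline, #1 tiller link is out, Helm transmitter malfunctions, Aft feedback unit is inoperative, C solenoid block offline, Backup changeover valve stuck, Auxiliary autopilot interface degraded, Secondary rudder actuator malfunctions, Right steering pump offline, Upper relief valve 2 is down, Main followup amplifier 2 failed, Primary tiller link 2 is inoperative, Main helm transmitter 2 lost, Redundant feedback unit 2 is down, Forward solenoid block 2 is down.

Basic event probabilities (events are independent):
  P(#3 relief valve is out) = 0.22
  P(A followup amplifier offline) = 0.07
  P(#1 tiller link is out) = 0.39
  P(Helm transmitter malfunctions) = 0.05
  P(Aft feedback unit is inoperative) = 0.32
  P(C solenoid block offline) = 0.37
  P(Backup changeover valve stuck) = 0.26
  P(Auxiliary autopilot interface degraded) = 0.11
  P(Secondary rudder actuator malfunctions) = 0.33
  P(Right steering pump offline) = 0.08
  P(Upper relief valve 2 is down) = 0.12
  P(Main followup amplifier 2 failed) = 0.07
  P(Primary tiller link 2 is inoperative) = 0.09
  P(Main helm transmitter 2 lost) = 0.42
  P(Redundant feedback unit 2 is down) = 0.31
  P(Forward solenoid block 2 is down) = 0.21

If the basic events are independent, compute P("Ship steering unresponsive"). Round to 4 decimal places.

P(Pump set fails) [AND] = 0.22 × 0.07 × 0.39 = 0.006006
P(Starboard system unavailable) [OR] = 1 − (1−0.006006) × (1−0.05) = 0.055706
P(Rudder loop fails) [AND] = 0.055706 × 0.32 = 0.017826
P(NFU path fails) [AND] = 0.33 × 0.08 × 0.12 × 0.07 = 0.000222
P(Followup chain unavailable) [OR] = 1 − (1−0.37) × (1−0.26) × (1−0.11) × (1−0.000222) = 0.585174
P(Port system inoperative) [OR] = 1 − (1−0.585174) × (1−0.09) × (1−0.42) × (1−0.31) = 0.848928
P(Ship steering unresponsive) [OR] = 1 − (1−0.017826) × (1−0.848928) × (1−0.21) = 0.882781
Rounded to 4 decimal places: P(Ship steering unresponsive) ≈ 0.8828.

0.8828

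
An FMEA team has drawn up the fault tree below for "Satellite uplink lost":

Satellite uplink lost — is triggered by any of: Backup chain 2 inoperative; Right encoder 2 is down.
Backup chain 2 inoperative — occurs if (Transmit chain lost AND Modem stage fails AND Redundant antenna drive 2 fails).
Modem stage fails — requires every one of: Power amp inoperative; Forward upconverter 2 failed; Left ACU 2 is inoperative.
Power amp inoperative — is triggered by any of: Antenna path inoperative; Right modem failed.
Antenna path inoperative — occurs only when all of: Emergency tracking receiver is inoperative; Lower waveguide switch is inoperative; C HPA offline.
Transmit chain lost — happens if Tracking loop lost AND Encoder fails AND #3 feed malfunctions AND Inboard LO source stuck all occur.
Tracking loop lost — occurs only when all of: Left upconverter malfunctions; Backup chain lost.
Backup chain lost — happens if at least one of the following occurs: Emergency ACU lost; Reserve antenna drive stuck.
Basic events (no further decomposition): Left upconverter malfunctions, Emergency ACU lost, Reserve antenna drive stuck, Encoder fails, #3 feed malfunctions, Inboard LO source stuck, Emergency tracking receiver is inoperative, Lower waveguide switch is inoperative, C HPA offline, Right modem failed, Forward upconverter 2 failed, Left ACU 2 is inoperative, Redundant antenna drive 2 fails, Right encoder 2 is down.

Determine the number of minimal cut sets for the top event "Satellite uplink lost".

Backup chain lost [OR]: union of children's cut sets → 2 cut set(s).
Tracking loop lost [AND]: one cut set from each child combined → 1 × 2 = 2 cut set(s).
Transmit chain lost [AND]: one cut set from each child combined → 2 × 1 × 1 × 1 = 2 cut set(s).
Antenna path inoperative [AND]: one cut set from each child combined → 1 × 1 × 1 = 1 cut set(s).
Power amp inoperative [OR]: union of children's cut sets → 2 cut set(s).
Modem stage fails [AND]: one cut set from each child combined → 2 × 1 × 1 = 2 cut set(s).
Backup chain 2 inoperative [AND]: one cut set from each child combined → 2 × 2 × 1 = 4 cut set(s).
Satellite uplink lost [OR]: union of children's cut sets → 5 cut set(s).
Minimal cut sets: {#3 feed malfunctions, C HPA offline, Emergency ACU lost, Emergency tracking receiver is inoperative, Encoder fails, Forward upconverter 2 failed, Inboard LO source stuck, Left ACU 2 is inoperative, Left upconverter malfunctions, Lower waveguide switch is inoperative, Redundant antenna drive 2 fails}; {#3 feed malfunctions, Emergency ACU lost, Encoder fails, Forward upconverter 2 failed, Inboard LO source stuck, Left ACU 2 is inoperative, Left upconverter malfunctions, Redundant antenna drive 2 fails, Right modem failed}; {#3 feed malfunctions, C HPA offline, Emergency tracking receiver is inoperative, Encoder fails, Forward upconverter 2 failed, Inboard LO source stuck, Left ACU 2 is inoperative, Left upconverter malfunctions, Lower waveguide switch is inoperative, Redundant antenna drive 2 fails, Reserve antenna drive stuck}; {#3 feed malfunctions, Encoder fails, Forward upconverter 2 failed, Inboard LO source stuck, Left ACU 2 is inoperative, Left upconverter malfunctions, Redundant antenna drive 2 fails, Reserve antenna drive stuck, Right modem failed}; {Right encoder 2 is down}.

5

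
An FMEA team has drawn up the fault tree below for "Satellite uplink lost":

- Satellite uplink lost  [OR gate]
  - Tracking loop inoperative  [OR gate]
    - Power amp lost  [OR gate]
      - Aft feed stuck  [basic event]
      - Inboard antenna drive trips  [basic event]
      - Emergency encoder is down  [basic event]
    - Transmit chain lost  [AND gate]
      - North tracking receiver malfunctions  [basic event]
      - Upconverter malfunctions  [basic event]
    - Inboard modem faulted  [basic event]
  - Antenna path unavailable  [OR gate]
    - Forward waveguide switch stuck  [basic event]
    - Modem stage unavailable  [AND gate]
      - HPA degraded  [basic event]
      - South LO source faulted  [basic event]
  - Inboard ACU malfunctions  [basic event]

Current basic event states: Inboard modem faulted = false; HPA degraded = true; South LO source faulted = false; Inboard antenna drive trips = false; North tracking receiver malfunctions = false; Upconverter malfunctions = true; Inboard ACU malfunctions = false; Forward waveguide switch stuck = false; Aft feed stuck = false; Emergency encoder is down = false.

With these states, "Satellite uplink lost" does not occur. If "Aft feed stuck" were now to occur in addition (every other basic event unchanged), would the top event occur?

Yes

Counterfactual: set "Aft feed stuck" to occurred.
Power amp lost [OR]: Aft feed stuck=occurs, Inboard antenna drive trips=not, Emergency encoder is down=not → at least one input occurs → occurs.
Transmit chain lost [AND]: North tracking receiver malfunctions=not, Upconverter malfunctions=occurs → not all inputs occur → does not occur.
Tracking loop inoperative [OR]: Power amp lost=occurs, Transmit chain lost=not, Inboard modem faulted=not → at least one input occurs → occurs.
Modem stage unavailable [AND]: HPA degraded=occurs, South LO source faulted=not → not all inputs occur → does not occur.
Antenna path unavailable [OR]: Forward waveguide switch stuck=not, Modem stage unavailable=not → no input occurs → does not occur.
Satellite uplink lost [OR]: Tracking loop inoperative=occurs, Antenna path unavailable=not, Inboard ACU malfunctions=not → at least one input occurs → occurs.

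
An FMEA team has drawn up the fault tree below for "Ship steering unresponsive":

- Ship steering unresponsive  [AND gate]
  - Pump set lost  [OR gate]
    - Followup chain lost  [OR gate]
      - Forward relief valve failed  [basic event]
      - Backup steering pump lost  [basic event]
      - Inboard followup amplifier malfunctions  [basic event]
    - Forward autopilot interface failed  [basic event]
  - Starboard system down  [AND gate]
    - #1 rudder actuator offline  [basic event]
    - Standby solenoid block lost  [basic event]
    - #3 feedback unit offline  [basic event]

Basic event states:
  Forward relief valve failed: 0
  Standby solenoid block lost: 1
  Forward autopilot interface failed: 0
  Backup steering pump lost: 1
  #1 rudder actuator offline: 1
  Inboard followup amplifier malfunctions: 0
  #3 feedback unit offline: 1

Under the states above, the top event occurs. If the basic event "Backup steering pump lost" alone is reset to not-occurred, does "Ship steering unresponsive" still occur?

Counterfactual: set "Backup steering pump lost" to not occurred.
Followup chain lost [OR]: Forward relief valve failed=not, Backup steering pump lost=not, Inboard followup amplifier malfunctions=not → no input occurs → does not occur.
Pump set lost [OR]: Followup chain lost=not, Forward autopilot interface failed=not → no input occurs → does not occur.
Starboard system down [AND]: #1 rudder actuator offline=occurs, Standby solenoid block lost=occurs, #3 feedback unit offline=occurs → all inputs occur → occurs.
Ship steering unresponsive [AND]: Pump set lost=not, Starboard system down=occurs → not all inputs occur → does not occur.

No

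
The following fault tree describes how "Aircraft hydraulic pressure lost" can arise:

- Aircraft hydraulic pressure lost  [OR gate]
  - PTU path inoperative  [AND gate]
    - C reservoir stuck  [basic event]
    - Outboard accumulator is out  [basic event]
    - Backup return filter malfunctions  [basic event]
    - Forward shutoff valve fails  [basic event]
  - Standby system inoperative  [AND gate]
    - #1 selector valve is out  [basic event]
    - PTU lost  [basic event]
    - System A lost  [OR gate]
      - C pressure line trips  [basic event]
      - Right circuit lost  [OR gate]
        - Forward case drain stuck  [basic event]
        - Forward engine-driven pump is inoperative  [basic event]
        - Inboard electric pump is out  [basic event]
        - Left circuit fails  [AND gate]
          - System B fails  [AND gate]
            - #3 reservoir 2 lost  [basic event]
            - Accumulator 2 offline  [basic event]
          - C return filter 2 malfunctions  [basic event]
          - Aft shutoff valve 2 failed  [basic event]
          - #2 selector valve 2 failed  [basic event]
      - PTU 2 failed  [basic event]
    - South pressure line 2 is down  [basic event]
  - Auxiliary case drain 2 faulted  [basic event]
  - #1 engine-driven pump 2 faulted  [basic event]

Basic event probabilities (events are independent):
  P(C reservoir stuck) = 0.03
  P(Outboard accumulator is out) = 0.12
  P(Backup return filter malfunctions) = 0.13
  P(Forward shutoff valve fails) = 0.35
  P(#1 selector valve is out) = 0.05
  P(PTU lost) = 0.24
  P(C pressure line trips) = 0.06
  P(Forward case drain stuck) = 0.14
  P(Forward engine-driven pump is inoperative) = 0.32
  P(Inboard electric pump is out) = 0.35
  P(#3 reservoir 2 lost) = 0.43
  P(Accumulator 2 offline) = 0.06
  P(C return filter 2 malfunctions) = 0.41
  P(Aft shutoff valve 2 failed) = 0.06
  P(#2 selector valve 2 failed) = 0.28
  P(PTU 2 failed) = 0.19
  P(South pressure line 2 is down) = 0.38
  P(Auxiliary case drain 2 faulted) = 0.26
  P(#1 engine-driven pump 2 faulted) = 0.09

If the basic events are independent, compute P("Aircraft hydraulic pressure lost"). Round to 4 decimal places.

0.3289

P(PTU path inoperative) [AND] = 0.03 × 0.12 × 0.13 × 0.35 = 0.000164
P(System B fails) [AND] = 0.43 × 0.06 = 0.025800
P(Left circuit fails) [AND] = 0.025800 × 0.41 × 0.06 × 0.28 = 0.000178
P(Right circuit lost) [OR] = 1 − (1−0.14) × (1−0.32) × (1−0.35) × (1−0.000178) = 0.619948
P(System A lost) [OR] = 1 − (1−0.06) × (1−0.619948) × (1−0.19) = 0.710628
P(Standby system inoperative) [AND] = 0.05 × 0.24 × 0.710628 × 0.38 = 0.003240
P(Aircraft hydraulic pressure lost) [OR] = 1 − (1−0.000164) × (1−0.003240) × (1−0.26) × (1−0.09) = 0.328892
Rounded to 4 decimal places: P(Aircraft hydraulic pressure lost) ≈ 0.3289.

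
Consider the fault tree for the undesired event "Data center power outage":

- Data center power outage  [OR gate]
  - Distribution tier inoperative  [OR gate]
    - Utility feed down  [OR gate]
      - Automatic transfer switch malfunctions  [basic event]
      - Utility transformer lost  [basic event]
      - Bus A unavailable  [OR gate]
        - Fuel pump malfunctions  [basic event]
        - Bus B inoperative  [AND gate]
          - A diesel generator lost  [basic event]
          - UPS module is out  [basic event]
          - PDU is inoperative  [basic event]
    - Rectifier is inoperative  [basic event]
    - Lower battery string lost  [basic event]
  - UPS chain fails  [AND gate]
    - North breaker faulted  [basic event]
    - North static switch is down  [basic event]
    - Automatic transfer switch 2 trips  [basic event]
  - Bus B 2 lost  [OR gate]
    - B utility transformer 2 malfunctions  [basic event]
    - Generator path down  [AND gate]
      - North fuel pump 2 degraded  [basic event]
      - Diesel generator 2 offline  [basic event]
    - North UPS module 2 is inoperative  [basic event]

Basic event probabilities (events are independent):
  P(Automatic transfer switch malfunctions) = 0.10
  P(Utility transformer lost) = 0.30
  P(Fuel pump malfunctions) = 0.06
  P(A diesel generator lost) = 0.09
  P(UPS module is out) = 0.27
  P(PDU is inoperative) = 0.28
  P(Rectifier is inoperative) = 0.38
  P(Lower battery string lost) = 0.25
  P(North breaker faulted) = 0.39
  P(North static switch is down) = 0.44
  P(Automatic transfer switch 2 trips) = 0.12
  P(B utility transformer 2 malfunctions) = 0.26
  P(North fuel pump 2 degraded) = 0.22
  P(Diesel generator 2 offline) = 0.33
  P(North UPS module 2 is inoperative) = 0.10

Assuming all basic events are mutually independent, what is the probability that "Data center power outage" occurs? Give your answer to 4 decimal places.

P(Bus B inoperative) [AND] = 0.09 × 0.27 × 0.28 = 0.006804
P(Bus A unavailable) [OR] = 1 − (1−0.06) × (1−0.006804) = 0.066396
P(Utility feed down) [OR] = 1 − (1−0.10) × (1−0.30) × (1−0.066396) = 0.411829
P(Distribution tier inoperative) [OR] = 1 − (1−0.411829) × (1−0.38) × (1−0.25) = 0.726500
P(UPS chain fails) [AND] = 0.39 × 0.44 × 0.12 = 0.020592
P(Generator path down) [AND] = 0.22 × 0.33 = 0.072600
P(Bus B 2 lost) [OR] = 1 − (1−0.26) × (1−0.072600) × (1−0.10) = 0.382352
P(Data center power outage) [OR] = 1 − (1−0.726500) × (1−0.020592) × (1−0.382352) = 0.834552
Rounded to 4 decimal places: P(Data center power outage) ≈ 0.8346.

0.8346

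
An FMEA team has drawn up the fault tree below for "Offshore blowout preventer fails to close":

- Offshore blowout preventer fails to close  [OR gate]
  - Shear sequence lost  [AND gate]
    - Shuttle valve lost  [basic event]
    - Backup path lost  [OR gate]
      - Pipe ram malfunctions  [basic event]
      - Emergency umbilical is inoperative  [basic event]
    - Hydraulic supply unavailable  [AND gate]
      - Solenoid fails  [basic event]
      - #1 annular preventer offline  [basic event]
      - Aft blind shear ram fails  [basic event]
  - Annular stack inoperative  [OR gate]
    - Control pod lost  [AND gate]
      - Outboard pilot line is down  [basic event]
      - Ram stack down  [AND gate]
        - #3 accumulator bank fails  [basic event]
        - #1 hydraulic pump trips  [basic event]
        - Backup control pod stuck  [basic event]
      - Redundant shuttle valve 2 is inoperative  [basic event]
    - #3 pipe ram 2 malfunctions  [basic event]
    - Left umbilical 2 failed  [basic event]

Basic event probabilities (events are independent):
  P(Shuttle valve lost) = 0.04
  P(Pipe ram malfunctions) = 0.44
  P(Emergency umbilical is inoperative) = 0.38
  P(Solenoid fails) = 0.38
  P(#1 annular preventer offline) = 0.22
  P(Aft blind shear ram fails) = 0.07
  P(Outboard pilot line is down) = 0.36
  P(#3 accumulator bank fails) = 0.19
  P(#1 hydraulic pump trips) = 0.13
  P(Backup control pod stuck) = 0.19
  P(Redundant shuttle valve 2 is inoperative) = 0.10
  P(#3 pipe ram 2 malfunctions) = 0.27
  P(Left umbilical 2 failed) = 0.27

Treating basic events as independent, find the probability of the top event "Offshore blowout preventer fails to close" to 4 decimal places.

P(Backup path lost) [OR] = 1 − (1−0.44) × (1−0.38) = 0.652800
P(Hydraulic supply unavailable) [AND] = 0.38 × 0.22 × 0.07 = 0.005852
P(Shear sequence lost) [AND] = 0.04 × 0.652800 × 0.005852 = 0.000153
P(Ram stack down) [AND] = 0.19 × 0.13 × 0.19 = 0.004693
P(Control pod lost) [AND] = 0.36 × 0.004693 × 0.10 = 0.000169
P(Annular stack inoperative) [OR] = 1 − (1−0.000169) × (1−0.27) × (1−0.27) = 0.467190
P(Offshore blowout preventer fails to close) [OR] = 1 − (1−0.000153) × (1−0.467190) = 0.467272
Rounded to 4 decimal places: P(Offshore blowout preventer fails to close) ≈ 0.4673.

0.4673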